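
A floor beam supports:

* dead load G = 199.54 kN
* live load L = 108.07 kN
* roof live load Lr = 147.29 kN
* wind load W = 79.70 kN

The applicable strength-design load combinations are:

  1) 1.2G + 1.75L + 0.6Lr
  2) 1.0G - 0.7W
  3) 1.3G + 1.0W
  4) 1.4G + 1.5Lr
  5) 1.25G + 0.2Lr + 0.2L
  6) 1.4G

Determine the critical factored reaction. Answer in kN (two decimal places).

516.94 kN

1) 1.2(199.54) + 1.75(108.07) + 0.6(147.29) = 239.45 + 189.12 + 88.37 = 516.94
2) 1.0(199.54) - 0.7(79.70) = 199.54 - 55.79 = 143.75
3) 1.3(199.54) + 1.0(79.70) = 259.40 + 79.70 = 339.10
4) 1.4(199.54) + 1.5(147.29) = 500.29
5) 1.25(199.54) + 0.2(147.29) + 0.2(108.07) = 249.43 + 29.46 + 21.61 = 300.50
6) 1.4(199.54) = 279.36
Combination 1 governs: V_u = 516.94 kN.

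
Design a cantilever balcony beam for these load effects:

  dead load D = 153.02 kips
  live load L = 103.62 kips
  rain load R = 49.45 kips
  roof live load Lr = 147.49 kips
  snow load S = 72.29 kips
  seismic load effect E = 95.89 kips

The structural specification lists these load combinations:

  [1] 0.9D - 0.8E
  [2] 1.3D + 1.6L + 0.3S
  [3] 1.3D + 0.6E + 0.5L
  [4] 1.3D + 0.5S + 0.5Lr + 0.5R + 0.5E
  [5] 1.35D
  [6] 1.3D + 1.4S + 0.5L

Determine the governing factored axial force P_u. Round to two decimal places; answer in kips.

[1] 0.9(153.02) - 0.8(95.89) = 137.72 - 76.71 = 61.01
[2] 1.3(153.02) + 1.6(103.62) + 0.3(72.29) = 198.93 + 165.79 + 21.69 = 386.41
[3] 1.3(153.02) + 0.6(95.89) + 0.5(103.62) = 198.93 + 57.53 + 51.81 = 308.27
[4] 1.3(153.02) + 0.5(72.29) + 0.5(147.49) + 0.5(49.45) + 0.5(95.89) = 381.49
[5] 1.35(153.02) = 206.58
[6] 1.3(153.02) + 1.4(72.29) + 0.5(103.62) = 351.94
Combination 2 governs: P_u = 386.41 kips.

386.41 kips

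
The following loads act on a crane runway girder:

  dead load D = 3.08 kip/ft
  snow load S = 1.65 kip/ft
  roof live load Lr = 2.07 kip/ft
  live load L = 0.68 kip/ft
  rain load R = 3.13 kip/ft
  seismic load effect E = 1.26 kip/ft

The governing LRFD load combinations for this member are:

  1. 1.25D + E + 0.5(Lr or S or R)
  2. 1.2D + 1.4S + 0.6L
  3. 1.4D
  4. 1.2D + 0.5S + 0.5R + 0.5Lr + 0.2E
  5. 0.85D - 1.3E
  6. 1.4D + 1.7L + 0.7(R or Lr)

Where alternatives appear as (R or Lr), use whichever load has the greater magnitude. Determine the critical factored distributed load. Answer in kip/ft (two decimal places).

(Lr or S or R) → R = 3.13 kip/ft; (R or Lr) → R = 3.13 kip/ft.
1. 1.25(3.08) + 1.0(1.26) + 0.5(3.13) = 3.85 + 1.26 + 1.57 = 6.68
2. 1.2(3.08) + 1.4(1.65) + 0.6(0.68) = 6.41
3. 1.4(3.08) = 4.31
4. 1.2(3.08) + 0.5(1.65) + 0.5(3.13) + 0.5(2.07) + 0.2(1.26) = 7.37
5. 0.85(3.08) - 1.3(1.26) = 2.62 - 1.64 = 0.98
6. 1.4(3.08) + 1.7(0.68) + 0.7(3.13) = 4.31 + 1.16 + 2.19 = 7.66
The controlling combination is 6, giving 7.66 kip/ft.

7.66 kip/ft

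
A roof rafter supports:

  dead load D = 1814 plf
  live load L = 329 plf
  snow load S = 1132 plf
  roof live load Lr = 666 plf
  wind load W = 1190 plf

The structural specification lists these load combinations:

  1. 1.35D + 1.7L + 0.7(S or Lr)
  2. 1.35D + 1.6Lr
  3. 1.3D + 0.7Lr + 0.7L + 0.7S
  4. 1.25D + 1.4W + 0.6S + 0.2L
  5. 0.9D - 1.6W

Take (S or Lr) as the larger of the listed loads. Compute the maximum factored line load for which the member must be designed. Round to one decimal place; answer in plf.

(S or Lr) → S = 1132 plf.
1. 1.35(1814) + 1.7(329) + 0.7(1132) = 3800.6
2. 1.35(1814) + 1.6(666) = 3514.5
3. 1.3(1814) + 0.7(666) + 0.7(329) + 0.7(1132) = 3847.1
4. 1.25(1814) + 1.4(1190) + 0.6(1132) + 0.2(329) = 4678.5
5. 0.9(1814) - 1.6(1190) = -271.4
The controlling combination is 4, giving 4678.5 plf.

4678.5 plf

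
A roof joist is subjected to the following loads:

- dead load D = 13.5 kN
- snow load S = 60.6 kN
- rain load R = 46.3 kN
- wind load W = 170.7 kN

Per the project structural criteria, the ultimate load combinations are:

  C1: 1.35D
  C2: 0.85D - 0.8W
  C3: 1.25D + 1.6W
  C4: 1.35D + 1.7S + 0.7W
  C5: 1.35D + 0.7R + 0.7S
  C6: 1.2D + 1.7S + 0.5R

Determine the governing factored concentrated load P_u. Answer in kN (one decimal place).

290.0 kN

C1: 1.35(13.5) = 18.2
C2: 0.85(13.5) - 0.8(170.7) = 11.5 - 136.6 = -125.1
C3: 1.25(13.5) + 1.6(170.7) = 16.9 + 273.1 = 290.0
C4: 1.35(13.5) + 1.7(60.6) + 0.7(170.7) = 18.2 + 103.0 + 119.5 = 240.7
C5: 1.35(13.5) + 0.7(46.3) + 0.7(60.6) = 93.1
C6: 1.2(13.5) + 1.7(60.6) + 0.5(46.3) = 16.2 + 103.0 + 23.2 = 142.4
Combination 3 governs: P_u = 290.0 kN.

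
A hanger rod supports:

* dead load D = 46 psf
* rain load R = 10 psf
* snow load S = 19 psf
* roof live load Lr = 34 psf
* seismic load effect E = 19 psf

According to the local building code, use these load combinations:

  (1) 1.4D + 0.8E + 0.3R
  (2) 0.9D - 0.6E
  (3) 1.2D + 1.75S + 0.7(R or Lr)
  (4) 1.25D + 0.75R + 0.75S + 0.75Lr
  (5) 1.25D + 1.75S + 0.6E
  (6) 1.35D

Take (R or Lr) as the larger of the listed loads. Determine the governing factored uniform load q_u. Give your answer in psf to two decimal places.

112.25 psf

(R or Lr) → Lr = 34 psf.
(1) 1.4(46) + 0.8(19) + 0.3(10) = 64.40 + 15.20 + 3.00 = 82.60
(2) 0.9(46) - 0.6(19) = 41.40 - 11.40 = 30.00
(3) 1.2(46) + 1.75(19) + 0.7(34) = 55.20 + 33.25 + 23.80 = 112.25
(4) 1.25(46) + 0.75(10) + 0.75(19) + 0.75(34) = 57.50 + 7.50 + 14.25 + 25.50 = 104.75
(5) 1.25(46) + 1.75(19) + 0.6(19) = 57.50 + 33.25 + 11.40 = 102.15
(6) 1.35(46) = 62.10
Combination 3 governs: q_u = 112.25 psf.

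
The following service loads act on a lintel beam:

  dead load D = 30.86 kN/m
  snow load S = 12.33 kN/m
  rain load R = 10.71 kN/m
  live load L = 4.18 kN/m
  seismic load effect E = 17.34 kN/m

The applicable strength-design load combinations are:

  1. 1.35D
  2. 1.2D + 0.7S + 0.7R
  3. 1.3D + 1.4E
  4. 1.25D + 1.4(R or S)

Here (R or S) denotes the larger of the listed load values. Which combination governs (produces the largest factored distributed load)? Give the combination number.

(R or S) → S = 12.33 kN/m.
1. 1.35(30.86) = 41.66
2. 1.2(30.86) + 0.7(12.33) + 0.7(10.71) = 37.03 + 8.63 + 7.50 = 53.16
3. 1.3(30.86) + 1.4(17.34) = 64.39
4. 1.25(30.86) + 1.4(12.33) = 38.58 + 17.26 = 55.84
The largest value is 64.39 kN/m from combination 3.

Combination 3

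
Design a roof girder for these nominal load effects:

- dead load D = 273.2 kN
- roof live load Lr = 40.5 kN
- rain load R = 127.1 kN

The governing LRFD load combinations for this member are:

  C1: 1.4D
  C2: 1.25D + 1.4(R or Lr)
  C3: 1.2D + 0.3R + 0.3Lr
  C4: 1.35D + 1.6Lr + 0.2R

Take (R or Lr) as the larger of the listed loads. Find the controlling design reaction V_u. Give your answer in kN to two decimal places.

519.44 kN

(R or Lr) → R = 127.1 kN.
C1: 1.4(273.2) = 382.48
C2: 1.25(273.2) + 1.4(127.1) = 341.50 + 177.94 = 519.44
C3: 1.2(273.2) + 0.3(127.1) + 0.3(40.5) = 327.84 + 38.13 + 12.15 = 378.12
C4: 1.35(273.2) + 1.6(40.5) + 0.2(127.1) = 368.82 + 64.80 + 25.42 = 459.04
The controlling combination is 2, giving 519.44 kN.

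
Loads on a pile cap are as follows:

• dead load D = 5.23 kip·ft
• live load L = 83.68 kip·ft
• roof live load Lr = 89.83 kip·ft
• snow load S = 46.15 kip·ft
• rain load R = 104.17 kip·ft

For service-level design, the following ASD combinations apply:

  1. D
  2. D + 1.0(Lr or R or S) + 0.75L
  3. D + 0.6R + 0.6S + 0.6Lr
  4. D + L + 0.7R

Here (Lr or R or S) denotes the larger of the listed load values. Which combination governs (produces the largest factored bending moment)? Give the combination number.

(Lr or R or S) → R = 104.17 kip·ft.
1. 1.0(5.23) = 5.23
2. 1.0(5.23) + 1.0(104.17) + 0.75(83.68) = 172.16
3. 1.0(5.23) + 0.6(104.17) + 0.6(46.15) + 0.6(89.83) = 149.32
4. 1.0(5.23) + 1.0(83.68) + 0.7(104.17) = 161.83
The largest value is 172.16 kip·ft from combination 2.

Combination 2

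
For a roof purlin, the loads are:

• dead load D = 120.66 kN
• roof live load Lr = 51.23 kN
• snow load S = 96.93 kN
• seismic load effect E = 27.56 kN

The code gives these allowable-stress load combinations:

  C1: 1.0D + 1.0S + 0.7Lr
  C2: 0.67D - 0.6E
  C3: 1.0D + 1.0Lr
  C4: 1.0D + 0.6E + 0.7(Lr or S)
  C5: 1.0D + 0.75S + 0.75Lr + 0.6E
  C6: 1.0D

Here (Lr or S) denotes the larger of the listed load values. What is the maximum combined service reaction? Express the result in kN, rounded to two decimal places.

(Lr or S) → S = 96.93 kN.
C1: 1.0(120.66) + 1.0(96.93) + 0.7(51.23) = 253.45
C2: 0.67(120.66) - 0.6(27.56) = 64.31
C3: 1.0(120.66) + 1.0(51.23) = 171.89
C4: 1.0(120.66) + 0.6(27.56) + 0.7(96.93) = 205.05
C5: 1.0(120.66) + 0.75(96.93) + 0.75(51.23) + 0.6(27.56) = 248.32
C6: 1.0(120.66) = 120.66
Combination 1 governs: V = 253.45 kN.

253.45 kN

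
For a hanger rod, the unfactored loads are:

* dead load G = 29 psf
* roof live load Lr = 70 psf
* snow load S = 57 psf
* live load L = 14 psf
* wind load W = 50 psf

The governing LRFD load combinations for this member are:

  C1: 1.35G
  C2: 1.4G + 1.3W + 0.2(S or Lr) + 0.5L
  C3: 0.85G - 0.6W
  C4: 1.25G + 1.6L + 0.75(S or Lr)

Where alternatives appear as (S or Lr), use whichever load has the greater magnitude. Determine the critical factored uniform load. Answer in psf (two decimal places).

(S or Lr) → Lr = 70 psf.
C1: 1.35(29) = 39.15
C2: 1.4(29) + 1.3(50) + 0.2(70) + 0.5(14) = 126.60
C3: 0.85(29) - 0.6(50) = -5.35
C4: 1.25(29) + 1.6(14) + 0.75(70) = 111.15
Maximum is from combination 2.

126.60 psf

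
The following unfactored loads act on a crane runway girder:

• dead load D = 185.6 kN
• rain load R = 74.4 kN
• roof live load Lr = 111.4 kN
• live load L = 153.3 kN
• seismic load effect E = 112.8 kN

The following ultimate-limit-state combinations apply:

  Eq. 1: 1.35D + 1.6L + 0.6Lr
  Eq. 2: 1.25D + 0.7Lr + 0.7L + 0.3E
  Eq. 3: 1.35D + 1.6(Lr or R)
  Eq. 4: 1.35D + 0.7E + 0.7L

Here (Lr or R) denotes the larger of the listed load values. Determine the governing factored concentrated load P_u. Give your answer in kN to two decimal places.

(Lr or R) → Lr = 111.4 kN.
Eq. 1: 1.35(185.6) + 1.6(153.3) + 0.6(111.4) = 250.56 + 245.28 + 66.84 = 562.68
Eq. 2: 1.25(185.6) + 0.7(111.4) + 0.7(153.3) + 0.3(112.8) = 232.00 + 77.98 + 107.31 + 33.84 = 451.13
Eq. 3: 1.35(185.6) + 1.6(111.4) = 250.56 + 178.24 = 428.80
Eq. 4: 1.35(185.6) + 0.7(112.8) + 0.7(153.3) = 250.56 + 78.96 + 107.31 = 436.83
Combination 1 governs: P_u = 562.68 kN.

562.68 kN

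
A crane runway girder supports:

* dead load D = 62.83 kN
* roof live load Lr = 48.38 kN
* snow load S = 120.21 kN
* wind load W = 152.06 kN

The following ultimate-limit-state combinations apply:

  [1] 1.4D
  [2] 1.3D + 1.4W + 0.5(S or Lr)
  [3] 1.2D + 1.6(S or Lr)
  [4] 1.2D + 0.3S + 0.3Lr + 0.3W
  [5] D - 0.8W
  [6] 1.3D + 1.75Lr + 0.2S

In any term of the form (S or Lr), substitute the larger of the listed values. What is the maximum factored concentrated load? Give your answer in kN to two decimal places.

(S or Lr) → S = 120.21 kN.
[1] 1.4(62.83) = 87.96
[2] 1.3(62.83) + 1.4(152.06) + 0.5(120.21) = 81.68 + 212.88 + 60.11 = 354.67
[3] 1.2(62.83) + 1.6(120.21) = 267.73
[4] 1.2(62.83) + 0.3(120.21) + 0.3(48.38) + 0.3(152.06) = 75.40 + 36.06 + 14.51 + 45.62 = 171.59
[5] 1.0(62.83) - 0.8(152.06) = 62.83 - 121.65 = -58.82
[6] 1.3(62.83) + 1.75(48.38) + 0.2(120.21) = 81.68 + 84.67 + 24.04 = 190.39
Combination 2 governs: P_u = 354.67 kN.

354.67 kN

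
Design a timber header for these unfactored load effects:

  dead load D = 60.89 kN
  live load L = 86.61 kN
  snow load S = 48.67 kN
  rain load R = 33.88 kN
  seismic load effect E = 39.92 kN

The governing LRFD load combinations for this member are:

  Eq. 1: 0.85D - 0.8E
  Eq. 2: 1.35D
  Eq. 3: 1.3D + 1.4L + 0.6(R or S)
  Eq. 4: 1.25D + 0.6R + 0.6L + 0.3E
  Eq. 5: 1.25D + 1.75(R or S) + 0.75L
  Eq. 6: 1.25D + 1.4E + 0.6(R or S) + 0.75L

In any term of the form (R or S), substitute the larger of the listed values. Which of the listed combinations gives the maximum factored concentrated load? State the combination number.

(R or S) → S = 48.67 kN.
Eq. 1: 0.85(60.89) - 0.8(39.92) = 51.76 - 31.94 = 19.82
Eq. 2: 1.35(60.89) = 82.20
Eq. 3: 1.3(60.89) + 1.4(86.61) + 0.6(48.67) = 79.16 + 121.25 + 29.20 = 229.61
Eq. 4: 1.25(60.89) + 0.6(33.88) + 0.6(86.61) + 0.3(39.92) = 160.38
Eq. 5: 1.25(60.89) + 1.75(48.67) + 0.75(86.61) = 76.11 + 85.17 + 64.96 = 226.24
Eq. 6: 1.25(60.89) + 1.4(39.92) + 0.6(48.67) + 0.75(86.61) = 76.11 + 55.89 + 29.20 + 64.96 = 226.16
The largest value is 229.61 kN from combination 3.

Combination 3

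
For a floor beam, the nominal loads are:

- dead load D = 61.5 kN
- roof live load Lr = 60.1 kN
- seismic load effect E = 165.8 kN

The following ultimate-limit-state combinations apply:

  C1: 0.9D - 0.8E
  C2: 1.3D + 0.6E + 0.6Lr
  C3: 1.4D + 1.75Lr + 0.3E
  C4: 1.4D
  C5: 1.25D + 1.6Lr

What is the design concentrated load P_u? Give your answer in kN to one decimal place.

241.0 kN

C1: 0.9(61.5) - 0.8(165.8) = -77.3
C2: 1.3(61.5) + 0.6(165.8) + 0.6(60.1) = 215.5
C3: 1.4(61.5) + 1.75(60.1) + 0.3(165.8) = 86.1 + 105.2 + 49.7 = 241.0
C4: 1.4(61.5) = 86.1
C5: 1.25(61.5) + 1.6(60.1) = 173.0
Maximum is from combination 3.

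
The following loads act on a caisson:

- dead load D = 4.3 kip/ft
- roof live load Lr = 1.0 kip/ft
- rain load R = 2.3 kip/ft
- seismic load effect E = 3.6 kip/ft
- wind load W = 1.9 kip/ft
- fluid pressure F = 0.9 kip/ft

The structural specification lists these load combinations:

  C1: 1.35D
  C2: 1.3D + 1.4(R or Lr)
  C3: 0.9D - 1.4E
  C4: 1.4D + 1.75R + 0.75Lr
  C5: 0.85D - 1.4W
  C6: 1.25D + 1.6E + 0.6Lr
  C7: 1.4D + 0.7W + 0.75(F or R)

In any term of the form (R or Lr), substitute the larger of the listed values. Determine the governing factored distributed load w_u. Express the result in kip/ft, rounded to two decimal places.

11.74 kip/ft

(R or Lr) → R = 2.3 kip/ft; (F or R) → R = 2.3 kip/ft.
C1: 1.35(4.3) = 5.81
C2: 1.3(4.3) + 1.4(2.3) = 5.59 + 3.22 = 8.81
C3: 0.9(4.3) - 1.4(3.6) = 3.87 - 5.04 = -1.17
C4: 1.4(4.3) + 1.75(2.3) + 0.75(1.0) = 6.02 + 4.03 + 0.75 = 10.80
C5: 0.85(4.3) - 1.4(1.9) = 3.66 - 2.66 = 1.00
C6: 1.25(4.3) + 1.6(3.6) + 0.6(1.0) = 5.38 + 5.76 + 0.60 = 11.74
C7: 1.4(4.3) + 0.7(1.9) + 0.75(2.3) = 6.02 + 1.33 + 1.73 = 9.08
The controlling combination is 6, giving 11.74 kip/ft.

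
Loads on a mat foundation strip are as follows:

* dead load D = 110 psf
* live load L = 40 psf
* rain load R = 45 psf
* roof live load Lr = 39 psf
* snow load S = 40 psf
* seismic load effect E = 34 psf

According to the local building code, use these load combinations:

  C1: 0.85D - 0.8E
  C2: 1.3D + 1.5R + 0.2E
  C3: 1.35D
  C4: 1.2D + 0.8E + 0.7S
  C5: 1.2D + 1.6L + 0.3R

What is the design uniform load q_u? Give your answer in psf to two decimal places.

C1: 0.85(110) - 0.8(34) = 93.50 - 27.20 = 66.30
C2: 1.3(110) + 1.5(45) + 0.2(34) = 143.00 + 67.50 + 6.80 = 217.30
C3: 1.35(110) = 148.50
C4: 1.2(110) + 0.8(34) + 0.7(40) = 132.00 + 27.20 + 28.00 = 187.20
C5: 1.2(110) + 1.6(40) + 0.3(45) = 132.00 + 64.00 + 13.50 = 209.50
Maximum is from combination 2.

217.30 psf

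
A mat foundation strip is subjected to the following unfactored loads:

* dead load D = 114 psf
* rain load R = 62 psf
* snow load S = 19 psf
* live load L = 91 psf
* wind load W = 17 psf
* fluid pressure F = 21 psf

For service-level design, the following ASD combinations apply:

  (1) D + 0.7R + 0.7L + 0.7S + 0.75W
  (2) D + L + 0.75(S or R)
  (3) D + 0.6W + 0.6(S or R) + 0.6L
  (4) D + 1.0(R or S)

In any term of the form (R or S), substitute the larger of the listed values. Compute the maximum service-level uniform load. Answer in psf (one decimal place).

(S or R) → R = 62 psf; (R or S) → R = 62 psf.
(1) 1.0(114) + 0.7(62) + 0.7(91) + 0.7(19) + 0.75(17) = 114.0 + 43.4 + 63.7 + 13.3 + 12.8 = 247.2
(2) 1.0(114) + 1.0(91) + 0.75(62) = 114.0 + 91.0 + 46.5 = 251.5
(3) 1.0(114) + 0.6(17) + 0.6(62) + 0.6(91) = 114.0 + 10.2 + 37.2 + 54.6 = 216.0
(4) 1.0(114) + 1.0(62) = 114.0 + 62.0 = 176.0
Combination 2 governs: q = 251.5 psf.

251.5 psf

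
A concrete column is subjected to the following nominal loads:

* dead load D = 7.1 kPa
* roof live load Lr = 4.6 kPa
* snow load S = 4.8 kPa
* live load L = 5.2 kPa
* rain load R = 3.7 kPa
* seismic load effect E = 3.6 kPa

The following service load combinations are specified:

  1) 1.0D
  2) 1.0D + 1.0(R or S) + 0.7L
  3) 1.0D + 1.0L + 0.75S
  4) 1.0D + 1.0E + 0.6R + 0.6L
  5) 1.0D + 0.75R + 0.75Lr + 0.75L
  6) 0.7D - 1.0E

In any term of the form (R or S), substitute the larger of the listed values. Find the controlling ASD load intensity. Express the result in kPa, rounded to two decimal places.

(R or S) → S = 4.8 kPa.
1) 1.0(7.1) = 7.10
2) 1.0(7.1) + 1.0(4.8) + 0.7(5.2) = 7.10 + 4.80 + 3.64 = 15.54
3) 1.0(7.1) + 1.0(5.2) + 0.75(4.8) = 7.10 + 5.20 + 3.60 = 15.90
4) 1.0(7.1) + 1.0(3.6) + 0.6(3.7) + 0.6(5.2) = 7.10 + 3.60 + 2.22 + 3.12 = 16.04
5) 1.0(7.1) + 0.75(3.7) + 0.75(4.6) + 0.75(5.2) = 7.10 + 2.78 + 3.45 + 3.90 = 17.23
6) 0.7(7.1) - 1.0(3.6) = 4.97 - 3.60 = 1.37
The controlling combination is 5, giving 17.23 kPa.

17.23 kPa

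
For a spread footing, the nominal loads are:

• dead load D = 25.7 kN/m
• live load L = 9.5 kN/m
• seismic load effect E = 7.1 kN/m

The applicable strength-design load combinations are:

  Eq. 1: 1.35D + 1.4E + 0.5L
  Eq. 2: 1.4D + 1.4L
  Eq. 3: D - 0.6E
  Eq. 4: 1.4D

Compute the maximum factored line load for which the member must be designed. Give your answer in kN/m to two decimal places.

49.39 kN/m

Eq. 1: 1.35(25.7) + 1.4(7.1) + 0.5(9.5) = 34.70 + 9.94 + 4.75 = 49.39
Eq. 2: 1.4(25.7) + 1.4(9.5) = 35.98 + 13.30 = 49.28
Eq. 3: 1.0(25.7) - 0.6(7.1) = 25.70 - 4.26 = 21.44
Eq. 4: 1.4(25.7) = 35.98
Combination 1 governs: w_u = 49.39 kN/m.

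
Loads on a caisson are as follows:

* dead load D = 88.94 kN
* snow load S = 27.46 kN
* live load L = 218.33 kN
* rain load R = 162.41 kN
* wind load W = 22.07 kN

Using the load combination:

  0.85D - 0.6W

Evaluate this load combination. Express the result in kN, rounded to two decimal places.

0.85(88.94) - 0.6(22.07) = 75.60 - 13.24 = 62.36
V_u = 62.36 kN.

62.36 kN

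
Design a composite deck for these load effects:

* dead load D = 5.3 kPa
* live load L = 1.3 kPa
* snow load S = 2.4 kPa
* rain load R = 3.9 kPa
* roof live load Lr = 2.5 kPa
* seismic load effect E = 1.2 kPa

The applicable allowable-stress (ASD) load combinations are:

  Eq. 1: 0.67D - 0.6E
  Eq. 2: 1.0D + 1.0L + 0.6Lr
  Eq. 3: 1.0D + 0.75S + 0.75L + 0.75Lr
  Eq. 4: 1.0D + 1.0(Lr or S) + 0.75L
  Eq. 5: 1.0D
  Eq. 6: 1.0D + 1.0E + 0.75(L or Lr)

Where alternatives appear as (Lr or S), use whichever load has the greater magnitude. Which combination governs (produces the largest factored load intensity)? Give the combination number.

(Lr or S) → Lr = 2.5 kPa; (L or Lr) → Lr = 2.5 kPa.
Eq. 1: 0.67(5.3) - 0.6(1.2) = 2.8
Eq. 2: 1.0(5.3) + 1.0(1.3) + 0.6(2.5) = 5.3 + 1.3 + 1.5 = 8.1
Eq. 3: 1.0(5.3) + 0.75(2.4) + 0.75(1.3) + 0.75(2.5) = 5.3 + 1.8 + 1.0 + 1.9 = 10.0
Eq. 4: 1.0(5.3) + 1.0(2.5) + 0.75(1.3) = 5.3 + 2.5 + 1.0 = 8.8
Eq. 5: 1.0(5.3) = 5.3
Eq. 6: 1.0(5.3) + 1.0(1.2) + 0.75(2.5) = 5.3 + 1.2 + 1.9 = 8.4
The largest value is 10.0 kPa from combination 3.

Combination 3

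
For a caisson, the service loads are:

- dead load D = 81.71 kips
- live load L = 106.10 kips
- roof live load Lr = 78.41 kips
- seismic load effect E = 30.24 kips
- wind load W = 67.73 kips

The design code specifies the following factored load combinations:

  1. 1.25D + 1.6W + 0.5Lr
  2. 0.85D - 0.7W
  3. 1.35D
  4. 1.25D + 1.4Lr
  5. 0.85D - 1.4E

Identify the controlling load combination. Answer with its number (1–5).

Combination 1

1. 1.25(81.71) + 1.6(67.73) + 0.5(78.41) = 249.71
2. 0.85(81.71) - 0.7(67.73) = 22.04
3. 1.35(81.71) = 110.31
4. 1.25(81.71) + 1.4(78.41) = 211.91
5. 0.85(81.71) - 1.4(30.24) = 27.12
The largest value is 249.71 kips from combination 1.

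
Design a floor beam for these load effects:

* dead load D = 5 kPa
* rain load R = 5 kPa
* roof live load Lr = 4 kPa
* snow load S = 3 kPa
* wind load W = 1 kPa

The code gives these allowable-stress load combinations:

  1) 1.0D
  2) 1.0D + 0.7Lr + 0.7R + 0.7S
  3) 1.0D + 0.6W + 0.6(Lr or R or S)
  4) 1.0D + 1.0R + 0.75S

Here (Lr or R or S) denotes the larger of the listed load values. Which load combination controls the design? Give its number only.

(Lr or R or S) → R = 5 kPa.
1) 1.0(5) = 5.0
2) 1.0(5) + 0.7(4) + 0.7(5) + 0.7(3) = 5.0 + 2.8 + 3.5 + 2.1 = 13.4
3) 1.0(5) + 0.6(1) + 0.6(5) = 5.0 + 0.6 + 3.0 = 8.6
4) 1.0(5) + 1.0(5) + 0.75(3) = 5.0 + 5.0 + 2.3 = 12.3
The largest value is 13.4 kPa from combination 2.

Combination 2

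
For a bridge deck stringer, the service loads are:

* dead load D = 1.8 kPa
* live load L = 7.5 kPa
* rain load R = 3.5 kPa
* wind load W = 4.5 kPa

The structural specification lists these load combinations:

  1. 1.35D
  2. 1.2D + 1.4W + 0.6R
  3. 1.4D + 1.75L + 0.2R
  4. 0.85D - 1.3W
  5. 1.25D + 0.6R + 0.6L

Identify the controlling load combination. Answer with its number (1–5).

Combination 3

1. 1.35(1.8) = 2.43
2. 1.2(1.8) + 1.4(4.5) + 0.6(3.5) = 10.56
3. 1.4(1.8) + 1.75(7.5) + 0.2(3.5) = 16.35
4. 0.85(1.8) - 1.3(4.5) = -4.32
5. 1.25(1.8) + 0.6(3.5) + 0.6(7.5) = 8.85
The largest value is 16.35 kPa from combination 3.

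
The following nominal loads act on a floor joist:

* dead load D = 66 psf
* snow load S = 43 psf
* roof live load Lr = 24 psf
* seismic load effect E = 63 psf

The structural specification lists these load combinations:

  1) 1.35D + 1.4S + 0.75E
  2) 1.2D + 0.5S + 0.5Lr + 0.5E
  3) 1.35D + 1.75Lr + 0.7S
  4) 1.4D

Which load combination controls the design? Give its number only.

Combination 1

1) 1.35(66) + 1.4(43) + 0.75(63) = 89.10 + 60.20 + 47.25 = 196.55
2) 1.2(66) + 0.5(43) + 0.5(24) + 0.5(63) = 79.20 + 21.50 + 12.00 + 31.50 = 144.20
3) 1.35(66) + 1.75(24) + 0.7(43) = 89.10 + 42.00 + 30.10 = 161.20
4) 1.4(66) = 92.40
The largest value is 196.55 psf from combination 1.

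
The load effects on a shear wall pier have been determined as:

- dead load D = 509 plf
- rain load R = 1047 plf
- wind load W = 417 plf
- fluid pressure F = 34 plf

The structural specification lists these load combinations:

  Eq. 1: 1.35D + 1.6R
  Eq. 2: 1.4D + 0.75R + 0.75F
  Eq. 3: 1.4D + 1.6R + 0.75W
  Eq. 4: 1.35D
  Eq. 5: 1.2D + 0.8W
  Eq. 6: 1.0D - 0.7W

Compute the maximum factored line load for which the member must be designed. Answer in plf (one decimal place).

Eq. 1: 1.35(509) + 1.6(1047) = 687.2 + 1675.2 = 2362.4
Eq. 2: 1.4(509) + 0.75(1047) + 0.75(34) = 712.6 + 785.3 + 25.5 = 1523.4
Eq. 3: 1.4(509) + 1.6(1047) + 0.75(417) = 712.6 + 1675.2 + 312.8 = 2700.6
Eq. 4: 1.35(509) = 687.2
Eq. 5: 1.2(509) + 0.8(417) = 610.8 + 333.6 = 944.4
Eq. 6: 1.0(509) - 0.7(417) = 509.0 - 291.9 = 217.1
Maximum is from combination 3.

2700.6 plf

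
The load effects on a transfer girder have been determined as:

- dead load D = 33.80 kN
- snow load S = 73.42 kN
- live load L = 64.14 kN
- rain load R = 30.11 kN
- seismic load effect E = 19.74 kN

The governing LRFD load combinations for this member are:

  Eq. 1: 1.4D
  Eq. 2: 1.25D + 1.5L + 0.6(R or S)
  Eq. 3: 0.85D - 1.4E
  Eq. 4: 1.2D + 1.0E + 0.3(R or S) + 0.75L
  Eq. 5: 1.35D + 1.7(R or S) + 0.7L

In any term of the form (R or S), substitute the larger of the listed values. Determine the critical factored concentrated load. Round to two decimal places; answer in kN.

215.34 kN

(R or S) → S = 73.42 kN.
Eq. 1: 1.4(33.80) = 47.32
Eq. 2: 1.25(33.80) + 1.5(64.14) + 0.6(73.42) = 42.25 + 96.21 + 44.05 = 182.51
Eq. 3: 0.85(33.80) - 1.4(19.74) = 28.73 - 27.64 = 1.09
Eq. 4: 1.2(33.80) + 1.0(19.74) + 0.3(73.42) + 0.75(64.14) = 130.43
Eq. 5: 1.35(33.80) + 1.7(73.42) + 0.7(64.14) = 45.63 + 124.81 + 44.90 = 215.34
Combination 5 governs: P_u = 215.34 kN.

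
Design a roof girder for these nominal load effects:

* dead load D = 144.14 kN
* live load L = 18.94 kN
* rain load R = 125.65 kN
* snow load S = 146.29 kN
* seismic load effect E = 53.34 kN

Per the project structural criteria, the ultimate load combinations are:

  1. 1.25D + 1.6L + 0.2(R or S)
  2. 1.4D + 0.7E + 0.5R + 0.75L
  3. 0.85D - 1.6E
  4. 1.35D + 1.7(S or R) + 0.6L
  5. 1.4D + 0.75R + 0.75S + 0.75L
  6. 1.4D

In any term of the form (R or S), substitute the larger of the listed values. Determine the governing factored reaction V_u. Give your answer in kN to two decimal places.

(R or S) → S = 146.29 kN; (S or R) → S = 146.29 kN.
1. 1.25(144.14) + 1.6(18.94) + 0.2(146.29) = 180.18 + 30.30 + 29.26 = 239.74
2. 1.4(144.14) + 0.7(53.34) + 0.5(125.65) + 0.75(18.94) = 316.16
3. 0.85(144.14) - 1.6(53.34) = 122.52 - 85.34 = 37.18
4. 1.35(144.14) + 1.7(146.29) + 0.6(18.94) = 454.65
5. 1.4(144.14) + 0.75(125.65) + 0.75(146.29) + 0.75(18.94) = 419.96
6. 1.4(144.14) = 201.80
Combination 4 governs: V_u = 454.65 kN.

454.65 kN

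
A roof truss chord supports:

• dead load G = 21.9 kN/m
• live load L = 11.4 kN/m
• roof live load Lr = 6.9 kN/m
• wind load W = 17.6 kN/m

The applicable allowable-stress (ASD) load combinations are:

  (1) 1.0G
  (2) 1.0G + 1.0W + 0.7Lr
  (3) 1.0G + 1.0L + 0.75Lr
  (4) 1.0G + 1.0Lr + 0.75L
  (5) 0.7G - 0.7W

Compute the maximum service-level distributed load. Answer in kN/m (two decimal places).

44.33 kN/m

(1) 1.0(21.9) = 21.90
(2) 1.0(21.9) + 1.0(17.6) + 0.7(6.9) = 21.90 + 17.60 + 4.83 = 44.33
(3) 1.0(21.9) + 1.0(11.4) + 0.75(6.9) = 21.90 + 11.40 + 5.18 = 38.48
(4) 1.0(21.9) + 1.0(6.9) + 0.75(11.4) = 21.90 + 6.90 + 8.55 = 37.35
(5) 0.7(21.9) - 0.7(17.6) = 15.33 - 12.32 = 3.01
The controlling combination is 2, giving 44.33 kN/m.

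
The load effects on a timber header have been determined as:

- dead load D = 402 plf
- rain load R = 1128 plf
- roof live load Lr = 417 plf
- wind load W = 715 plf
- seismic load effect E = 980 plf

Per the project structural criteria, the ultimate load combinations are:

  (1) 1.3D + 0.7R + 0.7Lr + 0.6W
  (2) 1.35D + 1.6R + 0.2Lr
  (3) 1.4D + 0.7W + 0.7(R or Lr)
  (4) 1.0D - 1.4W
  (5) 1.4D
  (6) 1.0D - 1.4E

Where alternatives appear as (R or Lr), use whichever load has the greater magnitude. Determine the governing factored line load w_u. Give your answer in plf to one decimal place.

(R or Lr) → R = 1128 plf.
(1) 1.3(402) + 0.7(1128) + 0.7(417) + 0.6(715) = 522.6 + 789.6 + 291.9 + 429.0 = 2033.1
(2) 1.35(402) + 1.6(1128) + 0.2(417) = 542.7 + 1804.8 + 83.4 = 2430.9
(3) 1.4(402) + 0.7(715) + 0.7(1128) = 562.8 + 500.5 + 789.6 = 1852.9
(4) 1.0(402) - 1.4(715) = 402.0 - 1001.0 = -599.0
(5) 1.4(402) = 562.8
(6) 1.0(402) - 1.4(980) = 402.0 - 1372.0 = -970.0
The controlling combination is 2, giving 2430.9 plf.

2430.9 plf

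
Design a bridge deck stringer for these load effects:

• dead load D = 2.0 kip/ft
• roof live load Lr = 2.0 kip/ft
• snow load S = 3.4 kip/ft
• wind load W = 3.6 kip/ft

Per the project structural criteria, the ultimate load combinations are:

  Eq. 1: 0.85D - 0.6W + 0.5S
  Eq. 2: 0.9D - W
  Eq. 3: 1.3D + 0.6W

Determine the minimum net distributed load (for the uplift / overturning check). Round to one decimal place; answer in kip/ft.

-1.8 kip/ft

Eq. 1: 0.85(2.0) - 0.6(3.6) + 0.5(3.4) = 1.7 - 2.2 + 1.7 = 1.2
Eq. 2: 0.9(2.0) - 1.0(3.6) = 1.8 - 3.6 = -1.8
Eq. 3: 1.3(2.0) + 0.6(3.6) = 2.6 + 2.2 = 4.8
Combination 2 gives the minimum: -1.8 kip/ft.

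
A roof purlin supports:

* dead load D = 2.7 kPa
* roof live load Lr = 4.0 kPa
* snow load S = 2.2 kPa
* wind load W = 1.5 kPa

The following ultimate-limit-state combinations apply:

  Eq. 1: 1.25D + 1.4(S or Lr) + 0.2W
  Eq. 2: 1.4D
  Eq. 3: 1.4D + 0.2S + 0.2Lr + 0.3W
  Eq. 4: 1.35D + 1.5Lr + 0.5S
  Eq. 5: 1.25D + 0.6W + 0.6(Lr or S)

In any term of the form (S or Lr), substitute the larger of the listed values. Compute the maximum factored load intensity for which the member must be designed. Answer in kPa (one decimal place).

(S or Lr) → Lr = 4.0 kPa; (Lr or S) → Lr = 4.0 kPa.
Eq. 1: 1.25(2.7) + 1.4(4.0) + 0.2(1.5) = 9.3
Eq. 2: 1.4(2.7) = 3.8
Eq. 3: 1.4(2.7) + 0.2(2.2) + 0.2(4.0) + 0.3(1.5) = 5.5
Eq. 4: 1.35(2.7) + 1.5(4.0) + 0.5(2.2) = 10.7
Eq. 5: 1.25(2.7) + 0.6(1.5) + 0.6(4.0) = 6.7
The controlling combination is 4, giving 10.7 kPa.

10.7 kPa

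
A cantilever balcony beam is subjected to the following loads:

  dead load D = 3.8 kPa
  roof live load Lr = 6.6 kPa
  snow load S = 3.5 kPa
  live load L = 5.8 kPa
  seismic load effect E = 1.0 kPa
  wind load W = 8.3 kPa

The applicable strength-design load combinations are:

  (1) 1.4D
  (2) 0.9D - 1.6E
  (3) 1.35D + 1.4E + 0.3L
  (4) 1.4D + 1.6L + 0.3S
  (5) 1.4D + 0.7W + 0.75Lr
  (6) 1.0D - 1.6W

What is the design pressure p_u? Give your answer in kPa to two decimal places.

(1) 1.4(3.8) = 5.32
(2) 0.9(3.8) - 1.6(1.0) = 1.82
(3) 1.35(3.8) + 1.4(1.0) + 0.3(5.8) = 8.27
(4) 1.4(3.8) + 1.6(5.8) + 0.3(3.5) = 15.65
(5) 1.4(3.8) + 0.7(8.3) + 0.75(6.6) = 16.08
(6) 1.0(3.8) - 1.6(8.3) = -9.48
The controlling combination is 5, giving 16.08 kPa.

16.08 kPa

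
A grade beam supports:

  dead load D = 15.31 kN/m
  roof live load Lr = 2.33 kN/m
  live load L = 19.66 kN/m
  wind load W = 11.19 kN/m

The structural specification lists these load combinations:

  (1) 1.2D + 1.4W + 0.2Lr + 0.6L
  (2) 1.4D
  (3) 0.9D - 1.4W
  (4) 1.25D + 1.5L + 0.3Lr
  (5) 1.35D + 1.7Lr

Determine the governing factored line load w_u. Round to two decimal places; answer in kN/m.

(1) 1.2(15.31) + 1.4(11.19) + 0.2(2.33) + 0.6(19.66) = 46.30
(2) 1.4(15.31) = 21.43
(3) 0.9(15.31) - 1.4(11.19) = 13.78 - 15.67 = -1.89
(4) 1.25(15.31) + 1.5(19.66) + 0.3(2.33) = 19.14 + 29.49 + 0.70 = 49.33
(5) 1.35(15.31) + 1.7(2.33) = 20.67 + 3.96 = 24.63
The controlling combination is 4, giving 49.33 kN/m.

49.33 kN/m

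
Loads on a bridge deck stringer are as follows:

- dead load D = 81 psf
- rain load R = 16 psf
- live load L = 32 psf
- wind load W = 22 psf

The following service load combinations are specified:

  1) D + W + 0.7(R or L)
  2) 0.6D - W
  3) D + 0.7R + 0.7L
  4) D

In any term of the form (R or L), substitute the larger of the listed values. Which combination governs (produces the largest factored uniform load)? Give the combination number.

Combination 1

(R or L) → L = 32 psf.
1) 1.0(81) + 1.0(22) + 0.7(32) = 81.00 + 22.00 + 22.40 = 125.40
2) 0.6(81) - 1.0(22) = 48.60 - 22.00 = 26.60
3) 1.0(81) + 0.7(16) + 0.7(32) = 81.00 + 11.20 + 22.40 = 114.60
4) 1.0(81) = 81.00
The largest value is 125.40 psf from combination 1.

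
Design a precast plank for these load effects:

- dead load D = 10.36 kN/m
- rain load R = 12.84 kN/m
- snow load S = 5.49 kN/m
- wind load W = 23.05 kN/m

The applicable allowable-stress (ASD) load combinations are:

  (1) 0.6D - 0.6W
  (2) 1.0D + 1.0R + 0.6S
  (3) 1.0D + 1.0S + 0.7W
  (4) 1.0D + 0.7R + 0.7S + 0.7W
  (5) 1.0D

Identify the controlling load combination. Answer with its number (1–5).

Combination 4

(1) 0.6(10.36) - 0.6(23.05) = 6.22 - 13.83 = -7.61
(2) 1.0(10.36) + 1.0(12.84) + 0.6(5.49) = 10.36 + 12.84 + 3.29 = 26.49
(3) 1.0(10.36) + 1.0(5.49) + 0.7(23.05) = 10.36 + 5.49 + 16.14 = 31.99
(4) 1.0(10.36) + 0.7(12.84) + 0.7(5.49) + 0.7(23.05) = 10.36 + 8.99 + 3.84 + 16.14 = 39.33
(5) 1.0(10.36) = 10.36
The largest value is 39.33 kN/m from combination 4.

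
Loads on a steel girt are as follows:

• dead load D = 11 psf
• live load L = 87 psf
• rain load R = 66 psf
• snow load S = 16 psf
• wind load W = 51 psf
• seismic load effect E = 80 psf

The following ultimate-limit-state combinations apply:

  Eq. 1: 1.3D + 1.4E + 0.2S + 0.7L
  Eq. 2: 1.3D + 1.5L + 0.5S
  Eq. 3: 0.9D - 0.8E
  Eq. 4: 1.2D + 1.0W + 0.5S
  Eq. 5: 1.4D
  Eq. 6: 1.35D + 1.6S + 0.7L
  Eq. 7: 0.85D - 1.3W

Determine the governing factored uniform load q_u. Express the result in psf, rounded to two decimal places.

Eq. 1: 1.3(11) + 1.4(80) + 0.2(16) + 0.7(87) = 14.30 + 112.00 + 3.20 + 60.90 = 190.40
Eq. 2: 1.3(11) + 1.5(87) + 0.5(16) = 14.30 + 130.50 + 8.00 = 152.80
Eq. 3: 0.9(11) - 0.8(80) = 9.90 - 64.00 = -54.10
Eq. 4: 1.2(11) + 1.0(51) + 0.5(16) = 13.20 + 51.00 + 8.00 = 72.20
Eq. 5: 1.4(11) = 15.40
Eq. 6: 1.35(11) + 1.6(16) + 0.7(87) = 14.85 + 25.60 + 60.90 = 101.35
Eq. 7: 0.85(11) - 1.3(51) = 9.35 - 66.30 = -56.95
Combination 1 governs: q_u = 190.40 psf.

190.40 psf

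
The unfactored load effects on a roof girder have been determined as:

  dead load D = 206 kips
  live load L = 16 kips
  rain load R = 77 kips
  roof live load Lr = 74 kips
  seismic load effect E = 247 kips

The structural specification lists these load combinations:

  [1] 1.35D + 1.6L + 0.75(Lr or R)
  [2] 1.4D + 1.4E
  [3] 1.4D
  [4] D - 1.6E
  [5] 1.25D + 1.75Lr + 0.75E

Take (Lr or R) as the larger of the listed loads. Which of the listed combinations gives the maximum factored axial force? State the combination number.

(Lr or R) → R = 77 kips.
[1] 1.35(206) + 1.6(16) + 0.75(77) = 278.10 + 25.60 + 57.75 = 361.45
[2] 1.4(206) + 1.4(247) = 288.40 + 345.80 = 634.20
[3] 1.4(206) = 288.40
[4] 1.0(206) - 1.6(247) = 206.00 - 395.20 = -189.20
[5] 1.25(206) + 1.75(74) + 0.75(247) = 257.50 + 129.50 + 185.25 = 572.25
The largest value is 634.20 kips from combination 2.

Combination 2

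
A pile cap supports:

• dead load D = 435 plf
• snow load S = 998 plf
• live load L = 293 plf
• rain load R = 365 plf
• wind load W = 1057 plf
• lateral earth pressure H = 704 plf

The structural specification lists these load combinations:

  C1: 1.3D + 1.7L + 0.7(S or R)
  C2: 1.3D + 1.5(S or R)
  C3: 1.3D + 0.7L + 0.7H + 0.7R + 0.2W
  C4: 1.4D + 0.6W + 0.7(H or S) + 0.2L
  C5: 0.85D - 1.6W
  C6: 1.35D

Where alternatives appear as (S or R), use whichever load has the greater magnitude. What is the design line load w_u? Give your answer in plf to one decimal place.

(S or R) → S = 998 plf; (H or S) → S = 998 plf.
C1: 1.3(435) + 1.7(293) + 0.7(998) = 1762.2
C2: 1.3(435) + 1.5(998) = 2062.5
C3: 1.3(435) + 0.7(293) + 0.7(704) + 0.7(365) + 0.2(1057) = 1730.3
C4: 1.4(435) + 0.6(1057) + 0.7(998) + 0.2(293) = 2000.4
C5: 0.85(435) - 1.6(1057) = -1321.5
C6: 1.35(435) = 587.3
Combination 2 governs: w_u = 2062.5 plf.

2062.5 plf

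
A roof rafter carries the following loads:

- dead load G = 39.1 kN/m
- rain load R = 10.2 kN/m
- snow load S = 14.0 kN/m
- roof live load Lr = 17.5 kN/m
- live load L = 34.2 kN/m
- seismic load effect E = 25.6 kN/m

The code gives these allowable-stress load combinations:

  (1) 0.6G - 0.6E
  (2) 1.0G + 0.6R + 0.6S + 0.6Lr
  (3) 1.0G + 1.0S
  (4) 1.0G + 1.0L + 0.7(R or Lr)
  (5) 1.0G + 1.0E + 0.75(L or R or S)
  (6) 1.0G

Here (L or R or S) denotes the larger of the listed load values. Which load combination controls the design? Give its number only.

Combination 5

(R or Lr) → Lr = 17.5 kN/m; (L or R or S) → L = 34.2 kN/m.
(1) 0.6(39.1) - 0.6(25.6) = 23.5 - 15.4 = 8.1
(2) 1.0(39.1) + 0.6(10.2) + 0.6(14.0) + 0.6(17.5) = 39.1 + 6.1 + 8.4 + 10.5 = 64.1
(3) 1.0(39.1) + 1.0(14.0) = 39.1 + 14.0 = 53.1
(4) 1.0(39.1) + 1.0(34.2) + 0.7(17.5) = 39.1 + 34.2 + 12.3 = 85.6
(5) 1.0(39.1) + 1.0(25.6) + 0.75(34.2) = 39.1 + 25.6 + 25.7 = 90.4
(6) 1.0(39.1) = 39.1
The largest value is 90.4 kN/m from combination 5.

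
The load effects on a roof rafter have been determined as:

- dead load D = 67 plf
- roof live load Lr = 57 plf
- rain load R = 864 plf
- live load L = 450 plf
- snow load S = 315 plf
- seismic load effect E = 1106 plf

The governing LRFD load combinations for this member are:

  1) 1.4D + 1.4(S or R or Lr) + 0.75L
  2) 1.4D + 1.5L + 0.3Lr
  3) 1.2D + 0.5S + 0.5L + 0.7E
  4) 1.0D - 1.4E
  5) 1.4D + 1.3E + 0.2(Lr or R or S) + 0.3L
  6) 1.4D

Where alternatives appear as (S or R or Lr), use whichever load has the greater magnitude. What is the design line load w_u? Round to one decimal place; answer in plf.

1839.4 plf

(S or R or Lr) → R = 864 plf; (Lr or R or S) → R = 864 plf.
1) 1.4(67) + 1.4(864) + 0.75(450) = 93.8 + 1209.6 + 337.5 = 1640.9
2) 1.4(67) + 1.5(450) + 0.3(57) = 93.8 + 675.0 + 17.1 = 785.9
3) 1.2(67) + 0.5(315) + 0.5(450) + 0.7(1106) = 80.4 + 157.5 + 225.0 + 774.2 = 1237.1
4) 1.0(67) - 1.4(1106) = 67.0 - 1548.4 = -1481.4
5) 1.4(67) + 1.3(1106) + 0.2(864) + 0.3(450) = 93.8 + 1437.8 + 172.8 + 135.0 = 1839.4
6) 1.4(67) = 93.8
The controlling combination is 5, giving 1839.4 plf.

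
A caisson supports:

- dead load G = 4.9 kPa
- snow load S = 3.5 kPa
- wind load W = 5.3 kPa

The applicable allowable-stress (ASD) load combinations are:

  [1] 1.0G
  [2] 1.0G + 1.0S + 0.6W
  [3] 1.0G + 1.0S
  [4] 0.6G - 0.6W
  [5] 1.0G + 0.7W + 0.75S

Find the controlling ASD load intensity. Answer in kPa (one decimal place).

11.6 kPa

[1] 1.0(4.9) = 4.9
[2] 1.0(4.9) + 1.0(3.5) + 0.6(5.3) = 11.6
[3] 1.0(4.9) + 1.0(3.5) = 8.4
[4] 0.6(4.9) - 0.6(5.3) = -0.2
[5] 1.0(4.9) + 0.7(5.3) + 0.75(3.5) = 11.2
Maximum is from combination 2.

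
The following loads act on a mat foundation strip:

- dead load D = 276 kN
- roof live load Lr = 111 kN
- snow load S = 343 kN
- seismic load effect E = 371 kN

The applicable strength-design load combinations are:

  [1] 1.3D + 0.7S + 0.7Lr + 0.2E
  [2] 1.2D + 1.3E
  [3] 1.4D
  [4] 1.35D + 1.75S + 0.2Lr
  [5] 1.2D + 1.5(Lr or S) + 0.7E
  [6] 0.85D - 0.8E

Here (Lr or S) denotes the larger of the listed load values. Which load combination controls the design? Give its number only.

Combination 5

(Lr or S) → S = 343 kN.
[1] 1.3(276) + 0.7(343) + 0.7(111) + 0.2(371) = 358.80 + 240.10 + 77.70 + 74.20 = 750.80
[2] 1.2(276) + 1.3(371) = 331.20 + 482.30 = 813.50
[3] 1.4(276) = 386.40
[4] 1.35(276) + 1.75(343) + 0.2(111) = 372.60 + 600.25 + 22.20 = 995.05
[5] 1.2(276) + 1.5(343) + 0.7(371) = 331.20 + 514.50 + 259.70 = 1105.40
[6] 0.85(276) - 0.8(371) = 234.60 - 296.80 = -62.20
The largest value is 1105.40 kN from combination 5.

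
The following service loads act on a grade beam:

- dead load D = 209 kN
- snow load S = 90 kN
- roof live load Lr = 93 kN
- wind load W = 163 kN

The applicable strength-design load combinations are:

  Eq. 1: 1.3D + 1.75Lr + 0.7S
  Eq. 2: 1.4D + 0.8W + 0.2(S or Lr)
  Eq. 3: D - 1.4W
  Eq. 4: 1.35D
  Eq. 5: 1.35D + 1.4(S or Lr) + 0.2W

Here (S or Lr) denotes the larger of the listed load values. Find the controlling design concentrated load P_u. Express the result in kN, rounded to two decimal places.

497.45 kN

(S or Lr) → Lr = 93 kN.
Eq. 1: 1.3(209) + 1.75(93) + 0.7(90) = 271.70 + 162.75 + 63.00 = 497.45
Eq. 2: 1.4(209) + 0.8(163) + 0.2(93) = 292.60 + 130.40 + 18.60 = 441.60
Eq. 3: 1.0(209) - 1.4(163) = 209.00 - 228.20 = -19.20
Eq. 4: 1.35(209) = 282.15
Eq. 5: 1.35(209) + 1.4(93) + 0.2(163) = 282.15 + 130.20 + 32.60 = 444.95
The controlling combination is 1, giving 497.45 kN.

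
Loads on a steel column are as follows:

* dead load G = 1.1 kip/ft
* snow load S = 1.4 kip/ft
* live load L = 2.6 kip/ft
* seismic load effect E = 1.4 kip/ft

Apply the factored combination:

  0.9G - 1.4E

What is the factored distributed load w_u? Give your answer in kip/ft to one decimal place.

0.9(1.1) - 1.4(1.4) = 1.0 - 2.0 = -1.0
w_u = -1.0 kip/ft.

-1.0 kip/ft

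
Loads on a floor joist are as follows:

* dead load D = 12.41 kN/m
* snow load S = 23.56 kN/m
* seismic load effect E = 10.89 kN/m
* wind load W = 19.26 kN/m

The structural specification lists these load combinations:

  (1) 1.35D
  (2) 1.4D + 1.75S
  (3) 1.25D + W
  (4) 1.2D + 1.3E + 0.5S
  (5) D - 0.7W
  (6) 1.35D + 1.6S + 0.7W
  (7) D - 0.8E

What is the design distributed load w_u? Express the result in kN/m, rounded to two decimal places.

(1) 1.35(12.41) = 16.75
(2) 1.4(12.41) + 1.75(23.56) = 17.37 + 41.23 = 58.60
(3) 1.25(12.41) + 1.0(19.26) = 15.51 + 19.26 = 34.77
(4) 1.2(12.41) + 1.3(10.89) + 0.5(23.56) = 14.89 + 14.16 + 11.78 = 40.83
(5) 1.0(12.41) - 0.7(19.26) = 12.41 - 13.48 = -1.07
(6) 1.35(12.41) + 1.6(23.56) + 0.7(19.26) = 16.75 + 37.70 + 13.48 = 67.93
(7) 1.0(12.41) - 0.8(10.89) = 12.41 - 8.71 = 3.70
Combination 6 governs: w_u = 67.93 kN/m.

67.93 kN/m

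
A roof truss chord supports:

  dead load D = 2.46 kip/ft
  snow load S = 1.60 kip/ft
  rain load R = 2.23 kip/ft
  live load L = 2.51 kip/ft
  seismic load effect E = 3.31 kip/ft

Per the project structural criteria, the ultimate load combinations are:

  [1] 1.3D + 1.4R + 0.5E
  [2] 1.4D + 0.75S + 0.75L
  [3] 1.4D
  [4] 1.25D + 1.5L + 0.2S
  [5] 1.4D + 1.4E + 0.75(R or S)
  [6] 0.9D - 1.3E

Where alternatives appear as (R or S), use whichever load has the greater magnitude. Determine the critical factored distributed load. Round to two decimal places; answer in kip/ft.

(R or S) → R = 2.23 kip/ft.
[1] 1.3(2.46) + 1.4(2.23) + 0.5(3.31) = 3.20 + 3.12 + 1.66 = 7.98
[2] 1.4(2.46) + 0.75(1.60) + 0.75(2.51) = 6.53
[3] 1.4(2.46) = 3.44
[4] 1.25(2.46) + 1.5(2.51) + 0.2(1.60) = 7.16
[5] 1.4(2.46) + 1.4(3.31) + 0.75(2.23) = 9.75
[6] 0.9(2.46) - 1.3(3.31) = 2.21 - 4.30 = -2.09
The controlling combination is 5, giving 9.75 kip/ft.

9.75 kip/ft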